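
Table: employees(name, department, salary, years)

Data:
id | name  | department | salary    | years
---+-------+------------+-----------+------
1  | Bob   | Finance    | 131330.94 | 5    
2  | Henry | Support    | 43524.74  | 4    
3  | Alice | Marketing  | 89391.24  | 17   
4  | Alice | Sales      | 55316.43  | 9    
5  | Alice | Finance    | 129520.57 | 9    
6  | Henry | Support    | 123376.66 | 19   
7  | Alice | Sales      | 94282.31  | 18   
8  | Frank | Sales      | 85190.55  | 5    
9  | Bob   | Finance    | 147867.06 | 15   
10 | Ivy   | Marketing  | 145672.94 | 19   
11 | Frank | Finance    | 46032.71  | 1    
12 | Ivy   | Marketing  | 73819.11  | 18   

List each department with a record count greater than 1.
SELECT department, COUNT(*) as cnt
FROM employees
GROUP BY department
HAVING COUNT(*) > 1

Result:
  Finance: 4
  Marketing: 3
  Sales: 3
  Support: 2

Note: HAVING filters groups after aggregation, WHERE filters rows before.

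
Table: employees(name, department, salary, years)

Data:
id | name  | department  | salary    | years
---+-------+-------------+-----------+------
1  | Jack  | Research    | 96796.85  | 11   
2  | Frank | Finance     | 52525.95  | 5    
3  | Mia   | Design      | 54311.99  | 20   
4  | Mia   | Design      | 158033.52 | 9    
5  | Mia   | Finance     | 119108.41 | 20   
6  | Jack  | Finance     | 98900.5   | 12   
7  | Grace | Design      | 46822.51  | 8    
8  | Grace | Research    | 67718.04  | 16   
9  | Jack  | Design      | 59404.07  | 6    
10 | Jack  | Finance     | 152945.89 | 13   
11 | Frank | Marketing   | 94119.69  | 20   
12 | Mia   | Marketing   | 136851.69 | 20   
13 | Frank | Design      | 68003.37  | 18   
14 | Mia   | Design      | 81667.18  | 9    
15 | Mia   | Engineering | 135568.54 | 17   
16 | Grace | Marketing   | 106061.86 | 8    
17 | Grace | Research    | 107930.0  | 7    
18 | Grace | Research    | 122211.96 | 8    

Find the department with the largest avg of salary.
SELECT department, AVG(salary) as val
FROM employees
GROUP BY department
ORDER BY val DESC
LIMIT 1

Result: Engineering with avg(salary) = 135568.54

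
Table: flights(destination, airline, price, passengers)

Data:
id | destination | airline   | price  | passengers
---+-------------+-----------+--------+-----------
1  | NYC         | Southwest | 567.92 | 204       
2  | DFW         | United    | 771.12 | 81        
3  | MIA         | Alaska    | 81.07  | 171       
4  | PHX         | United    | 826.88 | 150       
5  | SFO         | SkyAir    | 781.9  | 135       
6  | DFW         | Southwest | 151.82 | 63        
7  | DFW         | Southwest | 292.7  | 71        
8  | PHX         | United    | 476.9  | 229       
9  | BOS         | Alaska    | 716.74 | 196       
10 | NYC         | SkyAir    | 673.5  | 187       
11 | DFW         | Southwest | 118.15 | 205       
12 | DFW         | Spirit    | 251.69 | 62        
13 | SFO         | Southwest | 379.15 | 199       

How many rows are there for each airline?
SELECT airline, COUNT(*) as count
FROM flights
GROUP BY airline

Result:
  Alaska: 2
  SkyAir: 2
  Southwest: 5
  Spirit: 1
  United: 3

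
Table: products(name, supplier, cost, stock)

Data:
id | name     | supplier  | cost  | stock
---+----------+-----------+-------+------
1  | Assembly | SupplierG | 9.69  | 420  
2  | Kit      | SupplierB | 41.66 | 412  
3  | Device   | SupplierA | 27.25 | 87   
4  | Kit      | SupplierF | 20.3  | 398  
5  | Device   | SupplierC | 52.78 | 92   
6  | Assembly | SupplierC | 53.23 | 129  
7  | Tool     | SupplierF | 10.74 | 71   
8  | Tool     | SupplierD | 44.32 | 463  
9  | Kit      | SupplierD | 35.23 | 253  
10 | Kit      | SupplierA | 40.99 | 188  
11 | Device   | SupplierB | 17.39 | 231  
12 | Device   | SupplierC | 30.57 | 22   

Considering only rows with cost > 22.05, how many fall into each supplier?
SELECT supplier, COUNT(*)
FROM products
WHERE cost > 22.05
GROUP BY supplier

Note: WHERE filters rows before grouping.

Result:
  SupplierA: 2
  SupplierB: 1
  SupplierC: 3
  SupplierD: 2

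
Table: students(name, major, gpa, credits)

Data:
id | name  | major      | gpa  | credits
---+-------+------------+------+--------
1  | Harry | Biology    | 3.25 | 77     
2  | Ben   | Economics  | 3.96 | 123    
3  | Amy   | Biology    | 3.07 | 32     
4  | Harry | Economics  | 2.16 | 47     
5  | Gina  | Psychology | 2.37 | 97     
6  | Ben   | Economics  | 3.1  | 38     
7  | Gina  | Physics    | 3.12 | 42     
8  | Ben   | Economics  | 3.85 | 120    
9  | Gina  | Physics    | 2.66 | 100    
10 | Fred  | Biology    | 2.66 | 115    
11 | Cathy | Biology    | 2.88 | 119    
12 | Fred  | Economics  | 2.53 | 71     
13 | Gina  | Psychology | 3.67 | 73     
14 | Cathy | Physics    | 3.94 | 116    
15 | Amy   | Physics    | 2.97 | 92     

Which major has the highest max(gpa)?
SELECT major, MAX(gpa) as val
FROM students
GROUP BY major
ORDER BY val DESC
LIMIT 1

Result: Economics with max(gpa) = 3.96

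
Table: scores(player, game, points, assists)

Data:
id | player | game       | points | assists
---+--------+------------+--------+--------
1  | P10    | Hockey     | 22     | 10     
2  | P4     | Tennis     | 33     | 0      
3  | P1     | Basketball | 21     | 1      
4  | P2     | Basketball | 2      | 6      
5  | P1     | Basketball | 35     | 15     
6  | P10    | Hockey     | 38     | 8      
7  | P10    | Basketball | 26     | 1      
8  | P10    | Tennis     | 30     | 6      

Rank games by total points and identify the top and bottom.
SELECT game, SUM(points)
FROM scores
GROUP BY game
ORDER BY SUM(points)

All groups:
  Hockey: 60
  Tennis: 63
  Basketball: 84

Highest: Basketball (84)
Lowest: Hockey (60)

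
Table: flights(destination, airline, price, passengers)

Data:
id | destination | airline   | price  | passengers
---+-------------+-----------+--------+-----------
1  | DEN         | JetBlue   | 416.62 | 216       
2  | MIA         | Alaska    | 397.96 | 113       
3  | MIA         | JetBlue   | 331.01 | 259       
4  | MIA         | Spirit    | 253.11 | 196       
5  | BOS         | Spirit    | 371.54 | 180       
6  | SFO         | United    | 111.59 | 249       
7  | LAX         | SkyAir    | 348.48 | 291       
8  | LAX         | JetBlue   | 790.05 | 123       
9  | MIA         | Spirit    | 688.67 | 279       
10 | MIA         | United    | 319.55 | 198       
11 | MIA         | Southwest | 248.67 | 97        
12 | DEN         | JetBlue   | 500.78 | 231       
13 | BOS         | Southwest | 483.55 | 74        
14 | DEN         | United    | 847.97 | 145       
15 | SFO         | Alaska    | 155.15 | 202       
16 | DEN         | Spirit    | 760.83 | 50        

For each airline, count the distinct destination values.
SELECT airline, COUNT(DISTINCT destination)
FROM flights
GROUP BY airline

Result:
  Alaska: 2 distinct
  JetBlue: 3 distinct
  SkyAir: 1 distinct
  Southwest: 2 distinct
  Spirit: 3 distinct
  United: 3 distinct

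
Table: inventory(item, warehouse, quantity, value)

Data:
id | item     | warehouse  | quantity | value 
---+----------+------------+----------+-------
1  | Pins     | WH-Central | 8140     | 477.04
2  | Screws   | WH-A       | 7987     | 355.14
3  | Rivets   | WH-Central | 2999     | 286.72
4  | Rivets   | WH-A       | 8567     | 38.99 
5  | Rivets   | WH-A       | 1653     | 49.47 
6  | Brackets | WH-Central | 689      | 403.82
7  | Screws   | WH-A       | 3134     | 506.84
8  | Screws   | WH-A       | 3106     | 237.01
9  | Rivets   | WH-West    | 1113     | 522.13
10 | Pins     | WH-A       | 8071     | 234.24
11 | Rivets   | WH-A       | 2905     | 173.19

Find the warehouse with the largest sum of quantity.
SELECT warehouse, SUM(quantity) as val
FROM inventory
GROUP BY warehouse
ORDER BY val DESC
LIMIT 1

Result: WH-A with sum(quantity) = 35423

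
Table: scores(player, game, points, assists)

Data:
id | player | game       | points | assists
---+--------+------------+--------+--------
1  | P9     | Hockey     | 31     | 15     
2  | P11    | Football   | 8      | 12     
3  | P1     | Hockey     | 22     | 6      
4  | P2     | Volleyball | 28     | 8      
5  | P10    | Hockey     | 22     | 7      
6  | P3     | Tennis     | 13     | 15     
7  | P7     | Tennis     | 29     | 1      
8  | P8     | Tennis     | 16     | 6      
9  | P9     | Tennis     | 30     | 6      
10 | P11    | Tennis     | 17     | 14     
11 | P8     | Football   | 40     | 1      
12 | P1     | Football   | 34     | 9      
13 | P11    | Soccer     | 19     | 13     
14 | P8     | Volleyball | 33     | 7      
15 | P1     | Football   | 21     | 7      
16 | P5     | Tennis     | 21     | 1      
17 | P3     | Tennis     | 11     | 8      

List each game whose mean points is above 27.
SELECT game, AVG(points)
FROM scores
GROUP BY game
HAVING AVG(points) > 27

Result:
  Volleyball: avg=30.50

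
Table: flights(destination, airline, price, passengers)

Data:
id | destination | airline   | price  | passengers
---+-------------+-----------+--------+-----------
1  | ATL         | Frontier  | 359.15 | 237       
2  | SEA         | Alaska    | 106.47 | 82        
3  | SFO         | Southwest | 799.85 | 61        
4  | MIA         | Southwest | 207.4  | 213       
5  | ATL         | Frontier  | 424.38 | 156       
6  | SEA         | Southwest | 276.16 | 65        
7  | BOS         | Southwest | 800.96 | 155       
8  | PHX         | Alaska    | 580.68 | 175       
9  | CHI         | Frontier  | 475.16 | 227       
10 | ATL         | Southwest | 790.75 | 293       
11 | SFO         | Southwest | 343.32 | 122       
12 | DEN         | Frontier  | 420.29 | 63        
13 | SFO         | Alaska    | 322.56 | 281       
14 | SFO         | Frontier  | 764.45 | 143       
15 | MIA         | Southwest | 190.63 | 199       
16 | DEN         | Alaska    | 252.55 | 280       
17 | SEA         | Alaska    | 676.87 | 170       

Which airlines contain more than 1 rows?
SELECT airline, COUNT(*) as cnt
FROM flights
GROUP BY airline
HAVING COUNT(*) > 1

Result:
  Alaska: 5
  Frontier: 5
  Southwest: 7

Note: HAVING filters groups after aggregation, WHERE filters rows before.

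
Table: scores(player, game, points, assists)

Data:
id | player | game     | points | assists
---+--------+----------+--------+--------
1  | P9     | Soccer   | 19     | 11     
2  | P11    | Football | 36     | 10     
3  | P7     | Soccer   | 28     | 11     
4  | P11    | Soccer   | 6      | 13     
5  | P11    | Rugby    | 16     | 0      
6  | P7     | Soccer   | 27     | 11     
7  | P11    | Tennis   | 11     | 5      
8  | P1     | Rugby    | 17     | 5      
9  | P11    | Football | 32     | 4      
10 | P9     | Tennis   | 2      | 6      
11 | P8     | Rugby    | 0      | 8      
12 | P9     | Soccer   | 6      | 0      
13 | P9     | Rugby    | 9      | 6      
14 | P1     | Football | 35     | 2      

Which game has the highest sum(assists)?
SELECT game, SUM(assists) as val
FROM scores
GROUP BY game
ORDER BY val DESC
LIMIT 1

Result: Soccer with sum(assists) = 46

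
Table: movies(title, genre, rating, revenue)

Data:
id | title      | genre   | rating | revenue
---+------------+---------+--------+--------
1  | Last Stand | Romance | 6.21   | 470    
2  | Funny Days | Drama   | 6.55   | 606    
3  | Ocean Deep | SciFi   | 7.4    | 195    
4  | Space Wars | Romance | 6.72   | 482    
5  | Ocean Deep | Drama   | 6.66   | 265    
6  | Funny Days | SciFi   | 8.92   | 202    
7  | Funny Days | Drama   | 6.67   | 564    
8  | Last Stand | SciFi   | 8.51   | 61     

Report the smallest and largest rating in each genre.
SELECT genre, MIN(rating), MAX(rating)
FROM movies
GROUP BY genre

Result:
  Drama: min=6.55, max=6.67
  Romance: min=6.21, max=6.72
  SciFi: min=7.40, max=8.92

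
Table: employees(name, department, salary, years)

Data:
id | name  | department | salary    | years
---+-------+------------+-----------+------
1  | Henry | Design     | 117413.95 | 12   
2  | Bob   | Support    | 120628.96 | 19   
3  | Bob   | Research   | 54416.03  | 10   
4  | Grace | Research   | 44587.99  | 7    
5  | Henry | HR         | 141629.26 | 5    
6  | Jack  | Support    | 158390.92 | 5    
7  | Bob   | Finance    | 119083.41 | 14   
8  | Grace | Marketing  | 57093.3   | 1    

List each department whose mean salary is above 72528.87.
SELECT department, AVG(salary)
FROM employees
GROUP BY department
HAVING AVG(salary) > 72528.87

Result:
  Design: avg=117413.95
  Finance: avg=119083.41
  HR: avg=141629.26
  Support: avg=139509.94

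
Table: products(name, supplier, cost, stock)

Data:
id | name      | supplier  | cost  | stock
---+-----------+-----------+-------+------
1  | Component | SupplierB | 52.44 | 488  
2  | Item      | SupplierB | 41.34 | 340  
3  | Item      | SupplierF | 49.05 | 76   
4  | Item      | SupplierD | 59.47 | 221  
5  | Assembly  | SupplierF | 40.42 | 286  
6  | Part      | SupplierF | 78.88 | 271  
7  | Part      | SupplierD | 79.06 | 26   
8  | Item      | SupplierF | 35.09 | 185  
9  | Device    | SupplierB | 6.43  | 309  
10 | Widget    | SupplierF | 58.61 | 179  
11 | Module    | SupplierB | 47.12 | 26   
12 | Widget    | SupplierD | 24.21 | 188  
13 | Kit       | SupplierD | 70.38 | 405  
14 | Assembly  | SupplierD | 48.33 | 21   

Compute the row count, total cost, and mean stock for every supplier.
SELECT supplier,
       COUNT(*) as cnt,
       SUM(cost) as total_cost,
       AVG(stock) as avg_stock
FROM products
GROUP BY supplier

Result:
  SupplierB: 4 records, 147.33 total cost, 290.75 avg stock
  SupplierD: 5 records, 281.45 total cost, 172.20 avg stock
  SupplierF: 5 records, 262.05 total cost, 199.40 avg stock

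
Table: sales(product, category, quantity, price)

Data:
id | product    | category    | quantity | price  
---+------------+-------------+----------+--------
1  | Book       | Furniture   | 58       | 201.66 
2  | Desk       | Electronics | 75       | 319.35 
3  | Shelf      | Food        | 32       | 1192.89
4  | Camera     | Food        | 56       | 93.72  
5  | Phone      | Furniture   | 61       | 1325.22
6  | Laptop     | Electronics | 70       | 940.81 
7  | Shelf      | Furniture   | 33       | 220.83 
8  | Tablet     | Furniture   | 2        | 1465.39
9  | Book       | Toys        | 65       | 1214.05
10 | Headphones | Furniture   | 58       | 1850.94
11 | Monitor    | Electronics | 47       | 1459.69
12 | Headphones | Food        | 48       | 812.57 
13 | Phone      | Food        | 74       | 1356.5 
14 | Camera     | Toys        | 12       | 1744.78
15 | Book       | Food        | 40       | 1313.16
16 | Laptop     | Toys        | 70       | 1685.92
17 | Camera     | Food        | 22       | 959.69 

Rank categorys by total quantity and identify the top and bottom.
SELECT category, SUM(quantity)
FROM sales
GROUP BY category
ORDER BY SUM(quantity)

All groups:
  Toys: 147
  Electronics: 192
  Furniture: 212
  Food: 272

Highest: Food (272)
Lowest: Toys (147)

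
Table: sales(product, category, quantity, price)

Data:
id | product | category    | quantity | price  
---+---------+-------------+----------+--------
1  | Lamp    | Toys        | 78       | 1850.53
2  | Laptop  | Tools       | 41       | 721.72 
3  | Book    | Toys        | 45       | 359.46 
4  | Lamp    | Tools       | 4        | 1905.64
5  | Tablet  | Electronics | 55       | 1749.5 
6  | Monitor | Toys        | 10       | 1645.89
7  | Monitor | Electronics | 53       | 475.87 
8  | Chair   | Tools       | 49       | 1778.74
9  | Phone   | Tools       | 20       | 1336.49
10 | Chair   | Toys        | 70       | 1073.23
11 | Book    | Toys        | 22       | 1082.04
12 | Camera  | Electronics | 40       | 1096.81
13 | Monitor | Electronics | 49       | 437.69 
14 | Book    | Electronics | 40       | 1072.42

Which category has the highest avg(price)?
SELECT category, AVG(price) as val
FROM sales
GROUP BY category
ORDER BY val DESC
LIMIT 1

Result: Tools with avg(price) = 1435.65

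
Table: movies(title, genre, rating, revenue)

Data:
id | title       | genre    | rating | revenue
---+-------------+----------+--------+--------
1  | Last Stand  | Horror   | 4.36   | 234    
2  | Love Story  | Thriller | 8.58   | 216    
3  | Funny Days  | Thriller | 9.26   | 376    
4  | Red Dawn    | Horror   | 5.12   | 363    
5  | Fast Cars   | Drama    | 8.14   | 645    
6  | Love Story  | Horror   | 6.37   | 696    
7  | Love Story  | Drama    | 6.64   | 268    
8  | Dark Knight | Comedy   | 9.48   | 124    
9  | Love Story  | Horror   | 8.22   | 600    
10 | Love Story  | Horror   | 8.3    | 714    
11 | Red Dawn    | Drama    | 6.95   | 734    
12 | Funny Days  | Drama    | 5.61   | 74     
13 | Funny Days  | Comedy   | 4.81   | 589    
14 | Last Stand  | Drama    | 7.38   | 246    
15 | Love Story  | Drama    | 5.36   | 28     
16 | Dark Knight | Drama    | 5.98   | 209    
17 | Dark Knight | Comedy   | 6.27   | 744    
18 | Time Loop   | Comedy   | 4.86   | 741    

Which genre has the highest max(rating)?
SELECT genre, MAX(rating) as val
FROM movies
GROUP BY genre
ORDER BY val DESC
LIMIT 1

Result: Comedy with max(rating) = 9.48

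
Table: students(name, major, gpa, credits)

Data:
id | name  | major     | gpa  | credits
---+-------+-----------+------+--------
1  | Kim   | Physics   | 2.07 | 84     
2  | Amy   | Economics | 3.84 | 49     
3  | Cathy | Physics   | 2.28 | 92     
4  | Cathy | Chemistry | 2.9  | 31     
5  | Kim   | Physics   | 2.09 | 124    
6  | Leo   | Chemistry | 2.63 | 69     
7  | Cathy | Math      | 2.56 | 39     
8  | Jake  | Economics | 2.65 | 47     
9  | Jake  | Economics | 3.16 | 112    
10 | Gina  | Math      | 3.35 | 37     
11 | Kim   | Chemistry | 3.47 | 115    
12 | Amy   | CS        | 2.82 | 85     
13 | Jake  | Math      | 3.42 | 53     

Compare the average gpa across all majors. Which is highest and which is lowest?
SELECT major, AVG(gpa)
FROM students
GROUP BY major
ORDER BY AVG(gpa)

All groups:
  Physics: 2.15
  CS: 2.82
  Chemistry: 3.00
  Math: 3.11
  Economics: 3.22

Highest: Economics (3.22)
Lowest: Physics (2.15)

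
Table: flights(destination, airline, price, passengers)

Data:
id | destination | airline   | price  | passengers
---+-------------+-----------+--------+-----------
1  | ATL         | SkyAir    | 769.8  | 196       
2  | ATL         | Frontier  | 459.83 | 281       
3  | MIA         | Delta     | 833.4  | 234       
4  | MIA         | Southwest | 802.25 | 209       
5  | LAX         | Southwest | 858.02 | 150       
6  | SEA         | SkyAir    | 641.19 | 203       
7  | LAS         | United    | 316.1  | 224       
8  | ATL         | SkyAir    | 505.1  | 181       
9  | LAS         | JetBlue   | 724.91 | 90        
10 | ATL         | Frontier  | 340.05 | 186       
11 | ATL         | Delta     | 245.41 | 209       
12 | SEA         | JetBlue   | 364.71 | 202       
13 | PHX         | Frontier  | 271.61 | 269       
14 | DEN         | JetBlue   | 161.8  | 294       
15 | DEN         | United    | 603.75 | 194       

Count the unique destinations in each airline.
SELECT airline, COUNT(DISTINCT destination)
FROM flights
GROUP BY airline

Result:
  Delta: 2 distinct
  Frontier: 2 distinct
  JetBlue: 3 distinct
  SkyAir: 2 distinct
  Southwest: 2 distinct
  United: 2 distinct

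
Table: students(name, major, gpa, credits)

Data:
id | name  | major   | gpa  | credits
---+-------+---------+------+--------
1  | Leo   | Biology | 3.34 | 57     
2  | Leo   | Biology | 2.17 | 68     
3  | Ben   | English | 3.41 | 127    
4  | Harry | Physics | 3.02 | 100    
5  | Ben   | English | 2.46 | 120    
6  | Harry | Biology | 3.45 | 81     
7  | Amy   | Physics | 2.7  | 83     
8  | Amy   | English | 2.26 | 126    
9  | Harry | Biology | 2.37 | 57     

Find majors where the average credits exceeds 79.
SELECT major, AVG(credits)
FROM students
GROUP BY major
HAVING AVG(credits) > 79

Result:
  English: avg=124.33
  Physics: avg=91.50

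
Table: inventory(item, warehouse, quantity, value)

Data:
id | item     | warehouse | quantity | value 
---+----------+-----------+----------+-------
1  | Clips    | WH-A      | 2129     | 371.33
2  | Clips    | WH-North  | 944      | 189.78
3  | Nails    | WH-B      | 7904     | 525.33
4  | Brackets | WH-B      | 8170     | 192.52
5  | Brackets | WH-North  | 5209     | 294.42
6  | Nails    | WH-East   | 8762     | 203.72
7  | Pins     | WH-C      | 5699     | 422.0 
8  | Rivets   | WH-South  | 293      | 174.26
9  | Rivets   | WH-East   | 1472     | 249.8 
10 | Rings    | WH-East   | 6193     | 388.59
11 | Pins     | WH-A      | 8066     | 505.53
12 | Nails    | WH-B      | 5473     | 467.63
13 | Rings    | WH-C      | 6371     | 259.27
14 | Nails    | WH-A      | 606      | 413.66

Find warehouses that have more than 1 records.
SELECT warehouse, COUNT(*) as cnt
FROM inventory
GROUP BY warehouse
HAVING COUNT(*) > 1

Result:
  WH-A: 3
  WH-B: 3
  WH-C: 2
  WH-East: 3
  WH-North: 2

Note: HAVING filters groups after aggregation, WHERE filters rows before.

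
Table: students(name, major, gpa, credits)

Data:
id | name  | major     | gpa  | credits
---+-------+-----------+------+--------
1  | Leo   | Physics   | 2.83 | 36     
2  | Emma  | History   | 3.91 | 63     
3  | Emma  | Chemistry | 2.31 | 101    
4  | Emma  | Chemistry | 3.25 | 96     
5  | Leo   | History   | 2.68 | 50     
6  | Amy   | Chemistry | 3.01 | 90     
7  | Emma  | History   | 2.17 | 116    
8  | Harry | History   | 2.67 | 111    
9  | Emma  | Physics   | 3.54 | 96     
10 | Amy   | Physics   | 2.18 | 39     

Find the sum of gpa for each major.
SELECT major, SUM(gpa) as result
FROM students
GROUP BY major

Result:
  Chemistry: 8.57
  History: 11.43
  Physics: 8.55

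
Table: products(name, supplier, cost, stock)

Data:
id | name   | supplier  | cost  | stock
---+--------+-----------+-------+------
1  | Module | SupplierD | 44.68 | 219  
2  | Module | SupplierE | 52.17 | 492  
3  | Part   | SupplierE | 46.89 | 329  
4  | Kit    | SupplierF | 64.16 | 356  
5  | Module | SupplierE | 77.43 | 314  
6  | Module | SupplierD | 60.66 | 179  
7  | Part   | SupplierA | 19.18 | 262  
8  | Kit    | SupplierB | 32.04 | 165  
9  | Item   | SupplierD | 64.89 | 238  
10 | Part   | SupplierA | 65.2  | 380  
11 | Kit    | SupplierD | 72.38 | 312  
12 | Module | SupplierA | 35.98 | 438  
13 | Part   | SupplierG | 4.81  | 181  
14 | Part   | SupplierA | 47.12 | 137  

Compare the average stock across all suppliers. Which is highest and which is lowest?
SELECT supplier, AVG(stock)
FROM products
GROUP BY supplier
ORDER BY AVG(stock)

All groups:
  SupplierB: 165.00
  SupplierG: 181.00
  SupplierD: 237.00
  SupplierA: 304.25
  SupplierF: 356.00
  SupplierE: 378.33

Highest: SupplierE (378.33)
Lowest: SupplierB (165.00)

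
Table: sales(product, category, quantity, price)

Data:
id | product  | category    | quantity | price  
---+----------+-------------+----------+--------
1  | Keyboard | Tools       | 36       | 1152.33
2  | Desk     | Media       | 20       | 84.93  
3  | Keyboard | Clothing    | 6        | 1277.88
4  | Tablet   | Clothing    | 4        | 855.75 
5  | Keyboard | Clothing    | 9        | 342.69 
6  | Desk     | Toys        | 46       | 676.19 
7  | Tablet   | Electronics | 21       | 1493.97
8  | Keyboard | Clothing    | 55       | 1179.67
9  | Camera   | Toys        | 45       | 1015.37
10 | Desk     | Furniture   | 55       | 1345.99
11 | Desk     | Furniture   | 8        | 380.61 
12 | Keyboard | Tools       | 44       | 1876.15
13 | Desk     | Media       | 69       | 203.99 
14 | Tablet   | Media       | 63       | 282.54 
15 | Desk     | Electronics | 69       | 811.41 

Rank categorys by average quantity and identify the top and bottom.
SELECT category, AVG(quantity)
FROM sales
GROUP BY category
ORDER BY AVG(quantity)

All groups:
  Clothing: 18.50
  Furniture: 31.50
  Tools: 40.00
  Electronics: 45.00
  Toys: 45.50
  Media: 50.67

Highest: Media (50.67)
Lowest: Clothing (18.50)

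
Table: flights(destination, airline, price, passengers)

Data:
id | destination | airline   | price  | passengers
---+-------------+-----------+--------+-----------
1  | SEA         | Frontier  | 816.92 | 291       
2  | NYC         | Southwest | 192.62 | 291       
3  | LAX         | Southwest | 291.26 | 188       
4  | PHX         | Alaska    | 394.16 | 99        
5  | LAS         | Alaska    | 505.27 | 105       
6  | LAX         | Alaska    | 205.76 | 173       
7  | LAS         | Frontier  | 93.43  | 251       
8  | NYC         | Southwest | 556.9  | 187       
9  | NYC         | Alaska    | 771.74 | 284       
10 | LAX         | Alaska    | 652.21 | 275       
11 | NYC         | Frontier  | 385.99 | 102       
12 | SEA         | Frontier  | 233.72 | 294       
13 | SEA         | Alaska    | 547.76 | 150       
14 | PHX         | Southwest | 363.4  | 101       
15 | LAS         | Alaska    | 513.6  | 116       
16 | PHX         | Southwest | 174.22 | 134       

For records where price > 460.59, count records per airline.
SELECT airline, COUNT(*)
FROM flights
WHERE price > 460.59
GROUP BY airline

Note: WHERE filters rows before grouping.

Result:
  Alaska: 5
  Frontier: 1
  Southwest: 1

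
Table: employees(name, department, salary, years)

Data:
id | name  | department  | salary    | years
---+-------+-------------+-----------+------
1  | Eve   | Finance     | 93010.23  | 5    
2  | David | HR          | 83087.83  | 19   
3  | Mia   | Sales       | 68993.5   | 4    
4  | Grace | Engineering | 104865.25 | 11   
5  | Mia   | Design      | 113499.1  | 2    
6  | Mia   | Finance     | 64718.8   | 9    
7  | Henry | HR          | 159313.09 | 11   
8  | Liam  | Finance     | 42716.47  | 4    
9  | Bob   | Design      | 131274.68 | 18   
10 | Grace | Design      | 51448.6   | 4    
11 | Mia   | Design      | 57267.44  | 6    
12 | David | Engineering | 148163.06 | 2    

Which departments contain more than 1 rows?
SELECT department, COUNT(*) as cnt
FROM employees
GROUP BY department
HAVING COUNT(*) > 1

Result:
  Design: 4
  Engineering: 2
  Finance: 3
  HR: 2

Note: HAVING filters groups after aggregation, WHERE filters rows before.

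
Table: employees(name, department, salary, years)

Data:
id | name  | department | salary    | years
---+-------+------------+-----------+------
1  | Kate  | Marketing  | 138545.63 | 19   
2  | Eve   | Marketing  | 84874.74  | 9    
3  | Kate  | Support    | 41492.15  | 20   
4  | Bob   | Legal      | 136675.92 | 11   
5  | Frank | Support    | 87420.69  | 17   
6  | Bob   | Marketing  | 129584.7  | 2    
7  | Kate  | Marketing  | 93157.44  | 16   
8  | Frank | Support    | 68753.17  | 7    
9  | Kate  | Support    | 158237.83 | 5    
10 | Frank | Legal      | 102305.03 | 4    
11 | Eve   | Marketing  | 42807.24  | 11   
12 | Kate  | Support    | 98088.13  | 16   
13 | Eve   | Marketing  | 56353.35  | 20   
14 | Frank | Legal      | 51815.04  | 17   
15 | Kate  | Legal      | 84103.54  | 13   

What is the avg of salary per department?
SELECT department, AVG(salary) as result
FROM employees
GROUP BY department

Result:
  Legal: 93724.88
  Marketing: 90887.18
  Support: 90798.39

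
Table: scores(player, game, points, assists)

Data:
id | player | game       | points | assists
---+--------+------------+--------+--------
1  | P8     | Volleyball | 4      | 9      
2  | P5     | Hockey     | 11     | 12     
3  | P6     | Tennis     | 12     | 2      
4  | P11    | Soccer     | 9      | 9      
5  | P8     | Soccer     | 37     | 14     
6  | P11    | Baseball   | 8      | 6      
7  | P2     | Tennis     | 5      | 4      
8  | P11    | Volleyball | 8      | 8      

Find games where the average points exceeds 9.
SELECT game, AVG(points)
FROM scores
GROUP BY game
HAVING AVG(points) > 9

Result:
  Hockey: avg=11.00
  Soccer: avg=23.00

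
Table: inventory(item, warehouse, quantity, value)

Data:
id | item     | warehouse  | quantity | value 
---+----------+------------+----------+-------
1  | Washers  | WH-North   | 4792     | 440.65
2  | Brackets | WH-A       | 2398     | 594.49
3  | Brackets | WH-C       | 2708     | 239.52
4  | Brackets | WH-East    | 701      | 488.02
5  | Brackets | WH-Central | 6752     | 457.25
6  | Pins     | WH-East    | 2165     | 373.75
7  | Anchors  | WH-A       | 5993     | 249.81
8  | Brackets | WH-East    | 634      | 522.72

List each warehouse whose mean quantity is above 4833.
SELECT warehouse, AVG(quantity)
FROM inventory
GROUP BY warehouse
HAVING AVG(quantity) > 4833

Result:
  WH-Central: avg=6752.00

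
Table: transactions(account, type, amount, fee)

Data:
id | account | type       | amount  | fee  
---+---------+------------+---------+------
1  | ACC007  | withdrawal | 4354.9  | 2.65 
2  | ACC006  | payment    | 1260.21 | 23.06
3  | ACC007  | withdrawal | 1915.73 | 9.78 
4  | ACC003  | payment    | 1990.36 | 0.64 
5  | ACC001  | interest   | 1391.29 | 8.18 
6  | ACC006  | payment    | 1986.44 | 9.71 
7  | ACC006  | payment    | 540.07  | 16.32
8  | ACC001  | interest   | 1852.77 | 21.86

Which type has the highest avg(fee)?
SELECT type, AVG(fee) as val
FROM transactions
GROUP BY type
ORDER BY val DESC
LIMIT 1

Result: interest with avg(fee) = 15.02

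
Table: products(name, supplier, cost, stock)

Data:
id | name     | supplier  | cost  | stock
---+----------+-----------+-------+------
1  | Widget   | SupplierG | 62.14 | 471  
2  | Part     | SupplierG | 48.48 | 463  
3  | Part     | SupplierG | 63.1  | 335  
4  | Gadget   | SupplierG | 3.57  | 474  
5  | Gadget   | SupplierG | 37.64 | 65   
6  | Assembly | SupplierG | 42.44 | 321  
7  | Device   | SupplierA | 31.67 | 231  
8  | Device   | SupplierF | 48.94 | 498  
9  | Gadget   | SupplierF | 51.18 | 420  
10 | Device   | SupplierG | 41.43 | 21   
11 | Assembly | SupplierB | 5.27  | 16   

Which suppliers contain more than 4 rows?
SELECT supplier, COUNT(*) as cnt
FROM products
GROUP BY supplier
HAVING COUNT(*) > 4

Result:
  SupplierG: 7

Note: HAVING filters groups after aggregation, WHERE filters rows before.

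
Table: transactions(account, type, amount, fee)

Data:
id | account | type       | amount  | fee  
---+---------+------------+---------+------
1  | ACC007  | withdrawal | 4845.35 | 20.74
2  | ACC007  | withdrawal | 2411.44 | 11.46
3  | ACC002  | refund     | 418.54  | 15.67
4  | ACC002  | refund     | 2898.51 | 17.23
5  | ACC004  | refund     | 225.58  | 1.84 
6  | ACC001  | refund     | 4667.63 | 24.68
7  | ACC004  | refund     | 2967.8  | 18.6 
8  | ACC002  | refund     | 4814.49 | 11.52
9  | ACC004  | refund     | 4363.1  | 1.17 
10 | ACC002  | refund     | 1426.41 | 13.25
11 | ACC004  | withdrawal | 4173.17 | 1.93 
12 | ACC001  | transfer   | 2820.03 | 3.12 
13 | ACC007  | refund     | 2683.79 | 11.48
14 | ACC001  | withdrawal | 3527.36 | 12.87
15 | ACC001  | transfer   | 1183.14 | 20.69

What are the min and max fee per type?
SELECT type, MIN(fee), MAX(fee)
FROM transactions
GROUP BY type

Result:
  refund: min=1.17, max=24.68
  transfer: min=3.12, max=20.69
  withdrawal: min=1.93, max=20.74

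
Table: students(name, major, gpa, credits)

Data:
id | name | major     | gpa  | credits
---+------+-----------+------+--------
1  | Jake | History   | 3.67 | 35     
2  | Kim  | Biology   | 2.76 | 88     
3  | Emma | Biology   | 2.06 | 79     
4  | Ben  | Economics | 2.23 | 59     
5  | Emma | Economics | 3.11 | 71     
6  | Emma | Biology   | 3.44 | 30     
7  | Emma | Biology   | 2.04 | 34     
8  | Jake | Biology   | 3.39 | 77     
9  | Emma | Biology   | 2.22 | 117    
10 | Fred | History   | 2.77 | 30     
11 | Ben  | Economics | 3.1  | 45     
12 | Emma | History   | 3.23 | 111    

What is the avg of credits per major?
SELECT major, AVG(credits) as result
FROM students
GROUP BY major

Result:
  Biology: 70.83
  Economics: 58.33
  History: 58.67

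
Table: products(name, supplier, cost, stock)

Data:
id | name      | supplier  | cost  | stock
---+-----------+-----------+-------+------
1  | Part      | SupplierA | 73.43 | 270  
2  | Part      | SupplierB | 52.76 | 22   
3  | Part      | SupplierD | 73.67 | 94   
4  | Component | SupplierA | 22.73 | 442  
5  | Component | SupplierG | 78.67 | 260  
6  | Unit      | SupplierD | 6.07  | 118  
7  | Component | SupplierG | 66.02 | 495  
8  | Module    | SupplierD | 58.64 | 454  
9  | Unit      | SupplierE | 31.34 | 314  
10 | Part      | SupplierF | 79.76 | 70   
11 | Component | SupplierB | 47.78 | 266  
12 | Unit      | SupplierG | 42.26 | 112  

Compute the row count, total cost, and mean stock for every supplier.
SELECT supplier,
       COUNT(*) as cnt,
       SUM(cost) as total_cost,
       AVG(stock) as avg_stock
FROM products
GROUP BY supplier

Result:
  SupplierA: 2 records, 96.16 total cost, 356.00 avg stock
  SupplierB: 2 records, 100.54 total cost, 144.00 avg stock
  SupplierD: 3 records, 138.38 total cost, 222.00 avg stock
  SupplierE: 1 records, 31.34 total cost, 314.00 avg stock
  SupplierF: 1 records, 79.76 total cost, 70.00 avg stock
  SupplierG: 3 records, 186.95 total cost, 289.00 avg stock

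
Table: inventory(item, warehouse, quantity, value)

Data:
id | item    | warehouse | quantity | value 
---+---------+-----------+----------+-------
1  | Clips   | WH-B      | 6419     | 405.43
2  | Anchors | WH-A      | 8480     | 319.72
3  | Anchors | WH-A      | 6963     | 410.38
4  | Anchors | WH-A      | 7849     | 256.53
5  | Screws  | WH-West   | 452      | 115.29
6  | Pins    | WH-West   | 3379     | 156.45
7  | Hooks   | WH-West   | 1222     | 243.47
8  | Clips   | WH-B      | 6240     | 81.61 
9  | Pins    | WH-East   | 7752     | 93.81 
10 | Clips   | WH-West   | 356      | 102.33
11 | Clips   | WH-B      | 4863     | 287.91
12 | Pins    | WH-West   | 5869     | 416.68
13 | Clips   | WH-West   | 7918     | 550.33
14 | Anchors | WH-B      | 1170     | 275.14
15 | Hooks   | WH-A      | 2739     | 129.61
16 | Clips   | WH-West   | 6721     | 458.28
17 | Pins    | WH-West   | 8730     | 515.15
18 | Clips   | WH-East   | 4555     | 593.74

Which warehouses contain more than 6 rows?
SELECT warehouse, COUNT(*) as cnt
FROM inventory
GROUP BY warehouse
HAVING COUNT(*) > 6

Result:
  WH-West: 8

Note: HAVING filters groups after aggregation, WHERE filters rows before.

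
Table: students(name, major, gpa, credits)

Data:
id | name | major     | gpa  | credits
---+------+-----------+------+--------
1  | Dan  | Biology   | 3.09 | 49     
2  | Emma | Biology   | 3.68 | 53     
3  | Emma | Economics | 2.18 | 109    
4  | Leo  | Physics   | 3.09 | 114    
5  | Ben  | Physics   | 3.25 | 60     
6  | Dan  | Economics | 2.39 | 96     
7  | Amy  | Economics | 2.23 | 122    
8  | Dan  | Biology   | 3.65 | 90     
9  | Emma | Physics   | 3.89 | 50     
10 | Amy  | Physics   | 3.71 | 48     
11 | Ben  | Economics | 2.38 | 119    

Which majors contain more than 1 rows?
SELECT major, COUNT(*) as cnt
FROM students
GROUP BY major
HAVING COUNT(*) > 1

Result:
  Biology: 3
  Economics: 4
  Physics: 4

Note: HAVING filters groups after aggregation, WHERE filters rows before.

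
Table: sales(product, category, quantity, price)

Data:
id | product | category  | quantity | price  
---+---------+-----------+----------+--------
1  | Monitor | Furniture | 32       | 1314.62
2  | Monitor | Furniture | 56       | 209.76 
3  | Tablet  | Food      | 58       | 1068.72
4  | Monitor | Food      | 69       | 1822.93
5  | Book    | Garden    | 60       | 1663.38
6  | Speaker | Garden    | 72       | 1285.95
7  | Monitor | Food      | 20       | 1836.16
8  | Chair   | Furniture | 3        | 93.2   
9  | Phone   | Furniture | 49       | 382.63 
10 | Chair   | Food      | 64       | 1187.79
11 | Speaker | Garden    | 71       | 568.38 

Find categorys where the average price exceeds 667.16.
SELECT category, AVG(price)
FROM sales
GROUP BY category
HAVING AVG(price) > 667.16

Result:
  Food: avg=1478.90
  Garden: avg=1172.57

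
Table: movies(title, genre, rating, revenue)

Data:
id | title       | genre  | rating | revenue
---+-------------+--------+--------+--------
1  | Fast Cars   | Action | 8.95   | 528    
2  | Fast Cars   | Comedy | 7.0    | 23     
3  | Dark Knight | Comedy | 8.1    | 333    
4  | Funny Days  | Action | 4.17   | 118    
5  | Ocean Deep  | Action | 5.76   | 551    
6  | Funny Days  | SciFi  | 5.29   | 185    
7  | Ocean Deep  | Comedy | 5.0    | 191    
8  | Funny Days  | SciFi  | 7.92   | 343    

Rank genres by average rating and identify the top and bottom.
SELECT genre, AVG(rating)
FROM movies
GROUP BY genre
ORDER BY AVG(rating)

All groups:
  Action: 6.29
  SciFi: 6.61
  Comedy: 6.70

Highest: Comedy (6.70)
Lowest: Action (6.29)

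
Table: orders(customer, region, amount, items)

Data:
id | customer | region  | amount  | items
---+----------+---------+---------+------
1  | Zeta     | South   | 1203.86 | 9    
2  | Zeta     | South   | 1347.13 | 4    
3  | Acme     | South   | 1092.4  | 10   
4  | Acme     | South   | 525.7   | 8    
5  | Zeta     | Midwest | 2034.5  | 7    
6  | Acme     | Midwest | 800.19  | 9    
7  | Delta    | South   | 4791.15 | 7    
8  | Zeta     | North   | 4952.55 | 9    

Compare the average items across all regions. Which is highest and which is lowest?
SELECT region, AVG(items)
FROM orders
GROUP BY region
ORDER BY AVG(items)

All groups:
  South: 7.60
  Midwest: 8.00
  North: 9.00

Highest: North (9.00)
Lowest: South (7.60)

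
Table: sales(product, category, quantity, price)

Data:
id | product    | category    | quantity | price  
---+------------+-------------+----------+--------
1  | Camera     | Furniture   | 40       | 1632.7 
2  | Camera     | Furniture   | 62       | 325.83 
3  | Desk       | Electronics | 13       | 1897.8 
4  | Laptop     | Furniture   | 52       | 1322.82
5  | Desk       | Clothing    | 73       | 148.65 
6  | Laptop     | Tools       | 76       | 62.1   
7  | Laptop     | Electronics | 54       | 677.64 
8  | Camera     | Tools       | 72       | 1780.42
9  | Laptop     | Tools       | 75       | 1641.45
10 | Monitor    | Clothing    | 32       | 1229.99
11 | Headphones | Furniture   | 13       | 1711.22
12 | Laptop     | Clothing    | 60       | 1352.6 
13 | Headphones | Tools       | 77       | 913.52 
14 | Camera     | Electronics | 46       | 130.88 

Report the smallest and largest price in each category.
SELECT category, MIN(price), MAX(price)
FROM sales
GROUP BY category

Result:
  Clothing: min=148.65, max=1352.60
  Electronics: min=130.88, max=1897.80
  Furniture: min=325.83, max=1711.22
  Tools: min=62.10, max=1780.42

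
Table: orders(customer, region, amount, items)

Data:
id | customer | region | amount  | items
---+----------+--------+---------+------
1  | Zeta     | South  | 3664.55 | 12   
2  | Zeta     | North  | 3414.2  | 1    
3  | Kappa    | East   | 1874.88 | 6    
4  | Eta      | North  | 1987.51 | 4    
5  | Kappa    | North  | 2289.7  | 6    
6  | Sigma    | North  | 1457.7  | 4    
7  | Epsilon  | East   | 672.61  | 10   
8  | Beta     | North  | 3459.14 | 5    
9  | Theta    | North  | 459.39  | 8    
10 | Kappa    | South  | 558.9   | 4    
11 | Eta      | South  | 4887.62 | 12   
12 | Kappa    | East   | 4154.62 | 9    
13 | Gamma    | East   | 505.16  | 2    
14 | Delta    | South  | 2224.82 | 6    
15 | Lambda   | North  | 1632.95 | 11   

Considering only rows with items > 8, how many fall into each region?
SELECT region, COUNT(*)
FROM orders
WHERE items > 8
GROUP BY region

Note: WHERE filters rows before grouping.

Result:
  East: 2
  North: 1
  South: 2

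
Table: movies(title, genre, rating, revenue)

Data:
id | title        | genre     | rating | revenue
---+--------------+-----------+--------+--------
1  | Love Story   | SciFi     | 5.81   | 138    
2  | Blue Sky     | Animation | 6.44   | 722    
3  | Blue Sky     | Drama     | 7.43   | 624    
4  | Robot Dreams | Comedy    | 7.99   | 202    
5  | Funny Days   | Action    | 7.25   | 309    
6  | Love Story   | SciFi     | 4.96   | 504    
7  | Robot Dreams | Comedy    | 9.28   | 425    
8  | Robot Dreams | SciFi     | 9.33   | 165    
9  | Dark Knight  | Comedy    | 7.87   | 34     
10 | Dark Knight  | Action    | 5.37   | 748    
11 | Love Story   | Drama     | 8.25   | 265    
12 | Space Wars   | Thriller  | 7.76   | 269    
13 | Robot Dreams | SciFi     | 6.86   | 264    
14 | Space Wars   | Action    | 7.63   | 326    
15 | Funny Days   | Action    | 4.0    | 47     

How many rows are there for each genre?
SELECT genre, COUNT(*) as count
FROM movies
GROUP BY genre

Result:
  Action: 4
  Animation: 1
  Comedy: 3
  Drama: 2
  SciFi: 4
  Thriller: 1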